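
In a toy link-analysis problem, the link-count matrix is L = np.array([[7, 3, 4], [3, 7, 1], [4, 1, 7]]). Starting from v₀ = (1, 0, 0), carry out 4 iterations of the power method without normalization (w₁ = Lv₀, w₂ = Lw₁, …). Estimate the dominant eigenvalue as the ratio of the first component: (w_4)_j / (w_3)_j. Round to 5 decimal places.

w1 = Lv₀ = (7·1 + 3·0 + 4·0; 3·1 + 7·0 + 1·0; 4·1 + 1·0 + 7·0) = (7, 3, 4)
w2 = Lw1 = (7·7 + 3·3 + 4·4; 3·7 + 7·3 + 1·4; 4·7 + 1·3 + 7·4) = (74, 46, 59)
w3 = Lw2 = (892, 603, 755)
w4 = Lw3 = (11073, 7652, 9456)
Ratio at component: 11073 / 892 = 12.41368

λ ≈ 12.41368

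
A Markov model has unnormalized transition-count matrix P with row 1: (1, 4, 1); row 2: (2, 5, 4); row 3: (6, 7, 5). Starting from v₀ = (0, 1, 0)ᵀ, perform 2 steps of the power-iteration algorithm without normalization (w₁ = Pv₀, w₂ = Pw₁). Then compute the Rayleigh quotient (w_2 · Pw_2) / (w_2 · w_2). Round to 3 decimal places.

w1 = Pv₀ = (4, 5, 7)
w2 = Pw1 = (31, 61, 94)
Pw2 = (369, 743, 1083)
w2·Pw2 = 31·369 + 61·743 + 94·1083 = 158564; w2·w2 = 31·31 + 61·61 + 94·94 = 13518
λ ≈ 158564/13518 = 11.730

11.730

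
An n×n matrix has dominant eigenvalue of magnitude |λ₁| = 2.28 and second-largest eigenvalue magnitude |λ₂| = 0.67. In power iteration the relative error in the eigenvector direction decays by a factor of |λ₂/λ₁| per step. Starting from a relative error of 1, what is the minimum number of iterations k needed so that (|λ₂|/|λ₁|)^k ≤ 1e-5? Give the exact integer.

|λ₂/λ₁| = 0.67/2.28 = 0.29386
Need k ≥ ln(1e-5) / ln(0.29386) = -11.5129 / -1.2247 ≈ 9.401
Smallest integer k satisfying the bound: 10

10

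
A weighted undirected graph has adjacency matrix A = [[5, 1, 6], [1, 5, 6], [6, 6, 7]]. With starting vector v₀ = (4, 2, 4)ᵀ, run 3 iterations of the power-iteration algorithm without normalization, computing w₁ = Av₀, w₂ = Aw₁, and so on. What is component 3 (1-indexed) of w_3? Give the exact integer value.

w1 = Av₀ = (46, 38, 64)
w2 = Aw1 = (652, 620, 952)
w3 = Aw2 = (9592, 9464, 14296)
The requested component of w3 is 14296.

14296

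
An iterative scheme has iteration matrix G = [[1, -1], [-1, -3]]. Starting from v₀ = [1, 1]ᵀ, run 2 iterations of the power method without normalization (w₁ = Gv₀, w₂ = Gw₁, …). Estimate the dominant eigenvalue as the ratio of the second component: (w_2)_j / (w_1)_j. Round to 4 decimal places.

w1 = Gv₀ = (1·1 + (-1)·1; (-1)·1 + (-3)·1) = (0, -4)
w2 = Gw1 = (1·0 + (-1)·(-4); (-1)·0 + (-3)·(-4)) = (4, 12)
Ratio at component: 12 / -4 = -3.0000

-3.0000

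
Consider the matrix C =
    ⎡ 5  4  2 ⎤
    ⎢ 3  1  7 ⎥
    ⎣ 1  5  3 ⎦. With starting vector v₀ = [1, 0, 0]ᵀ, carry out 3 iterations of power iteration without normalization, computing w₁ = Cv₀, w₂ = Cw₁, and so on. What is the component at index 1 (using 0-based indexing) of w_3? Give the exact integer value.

303

w1 = Cv₀ = (5, 3, 1)
w2 = Cw1 = (39, 25, 23)
w3 = Cw2 = (341, 303, 233)
The requested component of w3 is 303.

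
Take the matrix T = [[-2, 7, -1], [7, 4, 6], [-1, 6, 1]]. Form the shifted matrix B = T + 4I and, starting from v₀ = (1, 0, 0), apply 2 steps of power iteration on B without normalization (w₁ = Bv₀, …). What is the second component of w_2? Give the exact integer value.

64

B = T + 4I has rows (2, 7, -1); (7, 8, 6); (-1, 6, 5)
w1 = Bv₀ = (2·1 + 7·0 + (-1)·0; 7·1 + 8·0 + 6·0; (-1)·1 + 6·0 + 5·0) = (2, 7, -1)
w2 = Bw1 = (2·2 + 7·7 + (-1)·(-1); 7·2 + 8·7 + 6·(-1); (-1)·2 + 6·7 + 5·(-1)) = (54, 64, 35)
Requested component of w2: 64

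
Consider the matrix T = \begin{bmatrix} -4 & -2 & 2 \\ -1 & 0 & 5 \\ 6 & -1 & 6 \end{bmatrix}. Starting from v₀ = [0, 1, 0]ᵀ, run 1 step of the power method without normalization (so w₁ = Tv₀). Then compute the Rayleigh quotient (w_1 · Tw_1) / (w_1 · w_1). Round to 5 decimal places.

w1 = Tv₀ = ((-4)·0 + (-2)·1 + 2·0; (-1)·0 + 0·1 + 5·0; 6·0 + (-1)·1 + 6·0) = (-2, 0, -1)
Tw1 = (6, -3, -18)
w1·Tw1 = (-2)·6 + 0·(-3) + (-1)·(-18) = 6; w1·w1 = (-2)·(-2) + 0·0 + (-1)·(-1) = 5
λ ≈ 6/5 = 1.20000

1.20000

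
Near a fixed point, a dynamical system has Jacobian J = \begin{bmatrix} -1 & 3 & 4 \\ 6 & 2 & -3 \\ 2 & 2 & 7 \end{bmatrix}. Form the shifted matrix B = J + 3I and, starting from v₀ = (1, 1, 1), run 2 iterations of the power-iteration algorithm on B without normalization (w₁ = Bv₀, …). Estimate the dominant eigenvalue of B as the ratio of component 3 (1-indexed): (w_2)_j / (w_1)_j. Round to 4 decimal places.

12.4286

B = J + 3I has rows (2, 3, 4); (6, 5, -3); (2, 2, 10)
w1 = Bv₀ = (2·1 + 3·1 + 4·1; 6·1 + 5·1 + (-3)·1; 2·1 + 2·1 + 10·1) = (9, 8, 14)
w2 = Bw1 = (2·9 + 3·8 + 4·14; 6·9 + 5·8 + (-3)·14; 2·9 + 2·8 + 10·14) = (98, 52, 174)
Ratio: 174/14 = 12.4286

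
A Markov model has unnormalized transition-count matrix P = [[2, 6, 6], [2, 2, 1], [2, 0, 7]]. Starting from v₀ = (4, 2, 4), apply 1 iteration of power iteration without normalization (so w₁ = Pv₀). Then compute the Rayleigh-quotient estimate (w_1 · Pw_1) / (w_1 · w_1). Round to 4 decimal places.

9.2706

w1 = Pv₀ = (2·4 + 6·2 + 6·4; 2·4 + 2·2 + 1·4; 2·4 + 0·2 + 7·4) = (44, 16, 36)
Pw1 = (400, 156, 340)
w1·Pw1 = 44·400 + 16·156 + 36·340 = 32336; w1·w1 = 44·44 + 16·16 + 36·36 = 3488
λ ≈ 32336/3488 = 9.2706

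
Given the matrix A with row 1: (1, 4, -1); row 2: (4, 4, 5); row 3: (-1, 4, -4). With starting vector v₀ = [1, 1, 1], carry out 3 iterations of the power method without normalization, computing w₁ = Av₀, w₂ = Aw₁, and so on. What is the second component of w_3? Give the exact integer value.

740

w1 = Av₀ = (1·1 + 4·1 + (-1)·1; 4·1 + 4·1 + 5·1; (-1)·1 + 4·1 + (-4)·1) = (4, 13, -1)
w2 = Aw1 = (1·4 + 4·13 + (-1)·(-1); 4·4 + 4·13 + 5·(-1); (-1)·4 + 4·13 + (-4)·(-1)) = (57, 63, 52)
w3 = Aw2 = (257, 740, -13)
The requested component of w3 is 740.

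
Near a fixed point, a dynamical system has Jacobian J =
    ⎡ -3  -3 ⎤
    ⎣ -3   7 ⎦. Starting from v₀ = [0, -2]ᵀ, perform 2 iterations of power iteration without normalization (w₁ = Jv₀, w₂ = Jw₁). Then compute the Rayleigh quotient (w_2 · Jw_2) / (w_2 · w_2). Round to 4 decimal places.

w1 = Jv₀ = ((-3)·0 + (-3)·(-2); (-3)·0 + 7·(-2)) = (6, -14)
w2 = Jw1 = ((-3)·6 + (-3)·(-14); (-3)·6 + 7·(-14)) = (24, -116)
Jw2 = (276, -884)
w2·Jw2 = 24·276 + (-116)·(-884) = 109168; w2·w2 = 24·24 + (-116)·(-116) = 14032
λ ≈ 109168/14032 = 7.7799

7.7799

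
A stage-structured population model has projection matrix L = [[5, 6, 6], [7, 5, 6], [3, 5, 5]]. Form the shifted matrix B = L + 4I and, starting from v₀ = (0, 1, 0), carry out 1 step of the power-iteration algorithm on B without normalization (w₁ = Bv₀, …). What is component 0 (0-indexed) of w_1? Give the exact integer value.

B = L + 4I has rows (9, 6, 6); (7, 9, 6); (3, 5, 9)
w1 = Bv₀ = (9·0 + 6·1 + 6·0; 7·0 + 9·1 + 6·0; 3·0 + 5·1 + 9·0) = (6, 9, 5)
Requested component of w1: 6

6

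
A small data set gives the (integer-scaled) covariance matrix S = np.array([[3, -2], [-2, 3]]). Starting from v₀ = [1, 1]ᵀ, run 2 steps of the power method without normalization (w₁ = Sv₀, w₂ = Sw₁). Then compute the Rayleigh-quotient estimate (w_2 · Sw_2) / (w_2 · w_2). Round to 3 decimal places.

w1 = Sv₀ = (3·1 + (-2)·1; (-2)·1 + 3·1) = (1, 1)
w2 = Sw1 = (3·1 + (-2)·1; (-2)·1 + 3·1) = (1, 1)
Sw2 = (1, 1)
w2·Sw2 = 1·1 + 1·1 = 2; w2·w2 = 1·1 + 1·1 = 2
λ ≈ 2/2 = 1.000

1.000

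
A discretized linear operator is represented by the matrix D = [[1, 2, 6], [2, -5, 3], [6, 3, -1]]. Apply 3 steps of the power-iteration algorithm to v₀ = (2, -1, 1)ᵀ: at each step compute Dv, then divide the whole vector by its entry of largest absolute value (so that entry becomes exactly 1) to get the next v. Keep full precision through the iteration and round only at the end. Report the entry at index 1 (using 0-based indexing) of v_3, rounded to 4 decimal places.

1.0000

Dv0 = (6.00000, 12.00000, 8.00000); divide by 12.00000 → v1 = (0.50000, 1.00000, 0.66667)
Dv1 = (6.50000, -2.00000, 5.33333); divide by 6.50000 → v2 = (1.00000, -0.30769, 0.82051)
Dv2 = (5.30769, 6.00000, 4.25641); divide by 6.00000 → v3 = (0.88462, 1.00000, 0.70940)
Requested entry of v3: 468/468 = 1.0000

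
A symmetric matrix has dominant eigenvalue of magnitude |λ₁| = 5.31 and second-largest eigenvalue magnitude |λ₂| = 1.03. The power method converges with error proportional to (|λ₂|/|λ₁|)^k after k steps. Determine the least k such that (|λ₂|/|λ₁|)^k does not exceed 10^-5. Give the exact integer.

|λ₂/λ₁| = 1.03/5.31 = 0.19397
Need k ≥ ln(10^-5) / ln(0.19397) = -11.5129 / -1.6400 ≈ 7.020
Smallest integer k satisfying the bound: 8

8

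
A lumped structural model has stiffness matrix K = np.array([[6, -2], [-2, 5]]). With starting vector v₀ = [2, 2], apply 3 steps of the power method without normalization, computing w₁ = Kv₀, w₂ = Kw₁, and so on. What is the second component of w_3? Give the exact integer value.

w1 = Kv₀ = (8, 6)
w2 = Kw1 = (36, 14)
w3 = Kw2 = (188, -2)
The requested component of w3 is -2.

-2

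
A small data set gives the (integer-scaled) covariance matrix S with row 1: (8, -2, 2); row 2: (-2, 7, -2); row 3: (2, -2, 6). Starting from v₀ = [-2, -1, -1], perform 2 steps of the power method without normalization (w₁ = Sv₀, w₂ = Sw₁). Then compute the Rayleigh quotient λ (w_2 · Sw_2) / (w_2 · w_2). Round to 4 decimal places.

λ ≈ 10.3823

w1 = Sv₀ = (8·(-2) + (-2)·(-1) + 2·(-1); (-2)·(-2) + 7·(-1) + (-2)·(-1); 2·(-2) + (-2)·(-1) + 6·(-1)) = (-16, -1, -8)
w2 = Sw1 = (8·(-16) + (-2)·(-1) + 2·(-8); (-2)·(-16) + 7·(-1) + (-2)·(-8); 2·(-16) + (-2)·(-1) + 6·(-8)) = (-142, 41, -78)
Sw2 = (-1374, 727, -834)
w2·Sw2 = (-142)·(-1374) + 41·727 + (-78)·(-834) = 289967; w2·w2 = (-142)·(-142) + 41·41 + (-78)·(-78) = 27929
λ ≈ 289967/27929 = 10.3823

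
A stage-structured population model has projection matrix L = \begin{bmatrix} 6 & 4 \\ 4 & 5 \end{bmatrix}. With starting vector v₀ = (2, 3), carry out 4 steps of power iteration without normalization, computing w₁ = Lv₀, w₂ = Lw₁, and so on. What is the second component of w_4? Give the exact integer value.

19035

w1 = Lv₀ = (24, 23)
w2 = Lw1 = (236, 211)
w3 = Lw2 = (2260, 1999)
w4 = Lw3 = (21556, 19035)
The requested component of w4 is 19035.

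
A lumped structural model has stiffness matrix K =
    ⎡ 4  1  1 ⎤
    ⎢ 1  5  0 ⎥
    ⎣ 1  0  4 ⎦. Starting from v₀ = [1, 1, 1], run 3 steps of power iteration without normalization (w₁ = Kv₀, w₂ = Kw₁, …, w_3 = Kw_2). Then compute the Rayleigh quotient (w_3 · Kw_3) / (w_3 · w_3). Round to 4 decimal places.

λ ≈ 5.7794

w1 = Kv₀ = (4·1 + 1·1 + 1·1; 1·1 + 5·1 + 0·1; 1·1 + 0·1 + 4·1) = (6, 6, 5)
w2 = Kw1 = (4·6 + 1·6 + 1·5; 1·6 + 5·6 + 0·5; 1·6 + 0·6 + 4·5) = (35, 36, 26)
w3 = Kw2 = (202, 215, 139)
Kw3 = (1162, 1277, 758)
w3·Kw3 = 202·1162 + 215·1277 + 139·758 = 614641; w3·w3 = 202·202 + 215·215 + 139·139 = 106350
λ ≈ 614641/106350 = 5.7794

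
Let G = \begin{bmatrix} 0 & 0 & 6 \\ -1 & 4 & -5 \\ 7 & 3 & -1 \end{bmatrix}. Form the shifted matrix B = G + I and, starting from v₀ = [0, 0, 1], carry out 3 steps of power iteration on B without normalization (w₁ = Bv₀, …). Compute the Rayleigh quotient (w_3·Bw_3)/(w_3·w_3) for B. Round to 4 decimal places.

3.1615

B = G + I has rows (1, 0, 6); (-1, 5, -5); (7, 3, 0)
w1 = Bv₀ = (6, -5, 0)
w2 = Bw1 = (6, -31, 27)
w3 = Bw2 = (168, -296, -51)
Bw3 = (-138, -1393, 288)
w3·Bw3 = 374456; w3·w3 = 118441; μ ≈ 374456/118441 = 3.1615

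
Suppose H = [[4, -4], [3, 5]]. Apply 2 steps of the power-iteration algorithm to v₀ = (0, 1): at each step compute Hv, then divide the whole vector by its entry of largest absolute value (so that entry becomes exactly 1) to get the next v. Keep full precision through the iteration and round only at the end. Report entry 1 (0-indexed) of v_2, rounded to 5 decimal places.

Hv0 = (-4.000000, 5.000000); divide by 5.000000 → v1 = (-0.800000, 1.000000)
Hv1 = (-7.200000, 2.600000); divide by -7.200000 → v2 = (1.000000, -0.361111)
Requested entry of v2: 13/-36 = -0.36111

-0.36111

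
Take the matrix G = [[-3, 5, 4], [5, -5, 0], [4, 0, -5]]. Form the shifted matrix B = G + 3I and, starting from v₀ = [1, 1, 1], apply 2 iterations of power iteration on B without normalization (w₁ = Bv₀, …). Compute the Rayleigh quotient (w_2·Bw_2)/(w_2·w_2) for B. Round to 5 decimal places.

μ ≈ 3.17762

B = G + 3I has rows (0, 5, 4); (5, -2, 0); (4, 0, -2)
w1 = Bv₀ = (0·1 + 5·1 + 4·1; 5·1 + (-2)·1 + 0·1; 4·1 + 0·1 + (-2)·1) = (9, 3, 2)
w2 = Bw1 = (0·9 + 5·3 + 4·2; 5·9 + (-2)·3 + 0·2; 4·9 + 0·3 + (-2)·2) = (23, 39, 32)
Bw2 = (323, 37, 28)
w2·Bw2 = 9768; w2·w2 = 3074; μ ≈ 9768/3074 = 3.17762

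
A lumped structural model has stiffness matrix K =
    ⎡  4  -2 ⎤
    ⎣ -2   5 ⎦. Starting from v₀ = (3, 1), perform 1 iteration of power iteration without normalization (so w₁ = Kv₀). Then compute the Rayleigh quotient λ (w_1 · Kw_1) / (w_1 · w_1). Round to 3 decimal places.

4.406

w1 = Kv₀ = (4·3 + (-2)·1; (-2)·3 + 5·1) = (10, -1)
Kw1 = (42, -25)
w1·Kw1 = 10·42 + (-1)·(-25) = 445; w1·w1 = 10·10 + (-1)·(-1) = 101
λ ≈ 445/101 = 4.406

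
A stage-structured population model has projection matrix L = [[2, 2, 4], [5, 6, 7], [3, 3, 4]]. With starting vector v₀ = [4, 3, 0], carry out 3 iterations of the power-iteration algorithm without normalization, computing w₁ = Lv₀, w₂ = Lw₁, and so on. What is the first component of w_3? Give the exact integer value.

2226

w1 = Lv₀ = (2·4 + 2·3 + 4·0; 5·4 + 6·3 + 7·0; 3·4 + 3·3 + 4·0) = (14, 38, 21)
w2 = Lw1 = (2·14 + 2·38 + 4·21; 5·14 + 6·38 + 7·21; 3·14 + 3·38 + 4·21) = (188, 445, 240)
w3 = Lw2 = (2226, 5290, 2859)
The requested component of w3 is 2226.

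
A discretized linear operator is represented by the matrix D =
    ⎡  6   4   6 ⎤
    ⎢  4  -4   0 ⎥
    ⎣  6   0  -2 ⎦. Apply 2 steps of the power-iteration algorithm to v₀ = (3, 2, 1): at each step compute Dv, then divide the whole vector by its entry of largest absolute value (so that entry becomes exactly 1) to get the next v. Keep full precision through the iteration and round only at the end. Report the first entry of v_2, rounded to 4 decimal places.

Dv0 = (32.00000, 4.00000, 16.00000); divide by 32.00000 → v1 = (1.00000, 0.12500, 0.50000)
Dv1 = (9.50000, 3.50000, 5.00000); divide by 9.50000 → v2 = (1.00000, 0.36842, 0.52632)
Requested entry of v2: 304/304 = 1.0000

1.0000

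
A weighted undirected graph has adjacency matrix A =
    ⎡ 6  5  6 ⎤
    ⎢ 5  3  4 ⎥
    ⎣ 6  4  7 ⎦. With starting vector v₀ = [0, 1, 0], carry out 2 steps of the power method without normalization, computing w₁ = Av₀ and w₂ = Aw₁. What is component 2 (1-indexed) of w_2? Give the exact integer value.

w1 = Av₀ = (6·0 + 5·1 + 6·0; 5·0 + 3·1 + 4·0; 6·0 + 4·1 + 7·0) = (5, 3, 4)
w2 = Aw1 = (6·5 + 5·3 + 6·4; 5·5 + 3·3 + 4·4; 6·5 + 4·3 + 7·4) = (69, 50, 70)
The requested component of w2 is 50.

50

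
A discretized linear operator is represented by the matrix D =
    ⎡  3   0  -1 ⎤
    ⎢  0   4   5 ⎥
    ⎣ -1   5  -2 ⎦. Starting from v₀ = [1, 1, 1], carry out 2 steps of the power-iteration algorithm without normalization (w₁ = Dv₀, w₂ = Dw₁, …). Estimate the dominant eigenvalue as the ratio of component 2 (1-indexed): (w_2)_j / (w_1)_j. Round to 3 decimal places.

λ ≈ 5.111

w1 = Dv₀ = (3·1 + 0·1 + (-1)·1; 0·1 + 4·1 + 5·1; (-1)·1 + 5·1 + (-2)·1) = (2, 9, 2)
w2 = Dw1 = (3·2 + 0·9 + (-1)·2; 0·2 + 4·9 + 5·2; (-1)·2 + 5·9 + (-2)·2) = (4, 46, 39)
Ratio at component: 46 / 9 = 5.111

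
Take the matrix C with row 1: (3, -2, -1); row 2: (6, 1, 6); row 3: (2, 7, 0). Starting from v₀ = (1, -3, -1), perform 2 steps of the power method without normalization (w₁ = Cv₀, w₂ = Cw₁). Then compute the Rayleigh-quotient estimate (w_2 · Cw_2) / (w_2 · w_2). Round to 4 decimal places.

w1 = Cv₀ = (10, -3, -19)
w2 = Cw1 = (55, -57, -1)
Cw2 = (280, 267, -289)
w2·Cw2 = 55·280 + (-57)·267 + (-1)·(-289) = 470; w2·w2 = 55·55 + (-57)·(-57) + (-1)·(-1) = 6275
λ ≈ 470/6275 = 0.0749

λ ≈ 0.0749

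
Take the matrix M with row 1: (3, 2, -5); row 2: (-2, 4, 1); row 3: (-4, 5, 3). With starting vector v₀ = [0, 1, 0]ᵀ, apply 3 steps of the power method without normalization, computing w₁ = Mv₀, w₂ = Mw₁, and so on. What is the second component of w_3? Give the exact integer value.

w1 = Mv₀ = (3·0 + 2·1 + (-5)·0; (-2)·0 + 4·1 + 1·0; (-4)·0 + 5·1 + 3·0) = (2, 4, 5)
w2 = Mw1 = (3·2 + 2·4 + (-5)·5; (-2)·2 + 4·4 + 1·5; (-4)·2 + 5·4 + 3·5) = (-11, 17, 27)
w3 = Mw2 = (-134, 117, 210)
The requested component of w3 is 117.

117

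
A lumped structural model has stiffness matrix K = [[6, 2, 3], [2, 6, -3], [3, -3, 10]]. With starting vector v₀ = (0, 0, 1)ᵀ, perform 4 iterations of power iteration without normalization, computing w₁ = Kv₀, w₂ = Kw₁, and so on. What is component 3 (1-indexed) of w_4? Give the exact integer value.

w1 = Kv₀ = (6·0 + 2·0 + 3·1; 2·0 + 6·0 + (-3)·1; 3·0 + (-3)·0 + 10·1) = (3, -3, 10)
w2 = Kw1 = (6·3 + 2·(-3) + 3·10; 2·3 + 6·(-3) + (-3)·10; 3·3 + (-3)·(-3) + 10·10) = (42, -42, 118)
w3 = Kw2 = (522, -522, 1432)
w4 = Kw3 = (6384, -6384, 17452)
The requested component of w4 is 17452.

17452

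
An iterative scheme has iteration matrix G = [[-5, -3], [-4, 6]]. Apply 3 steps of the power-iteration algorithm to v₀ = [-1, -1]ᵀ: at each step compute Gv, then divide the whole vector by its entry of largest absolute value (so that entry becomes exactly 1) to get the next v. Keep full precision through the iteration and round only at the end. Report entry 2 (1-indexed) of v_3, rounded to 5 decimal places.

Gv0 = (8.000000, -2.000000); divide by 8.000000 → v1 = (1.000000, -0.250000)
Gv1 = (-4.250000, -5.500000); divide by -5.500000 → v2 = (0.772727, 1.000000)
Gv2 = (-6.863636, 2.909091); divide by -6.863636 → v3 = (1.000000, -0.423841)
Requested entry of v3: -128/302 = -0.42384

-0.42384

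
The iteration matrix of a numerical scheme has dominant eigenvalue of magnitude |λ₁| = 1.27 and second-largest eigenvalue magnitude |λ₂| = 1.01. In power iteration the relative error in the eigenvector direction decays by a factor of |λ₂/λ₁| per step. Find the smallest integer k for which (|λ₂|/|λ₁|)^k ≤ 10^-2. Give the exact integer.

|λ₂/λ₁| = 1.01/1.27 = 0.79528
Need k ≥ ln(10^-2) / ln(0.79528) = -4.6052 / -0.2291 ≈ 20.104
Smallest integer k satisfying the bound: 21

21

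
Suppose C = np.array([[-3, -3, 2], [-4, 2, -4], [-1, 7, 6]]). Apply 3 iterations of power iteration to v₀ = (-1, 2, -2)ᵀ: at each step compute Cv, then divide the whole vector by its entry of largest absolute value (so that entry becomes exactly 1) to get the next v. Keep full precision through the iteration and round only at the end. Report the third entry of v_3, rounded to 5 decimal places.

Cv0 = (-7.000000, 16.000000, 3.000000); divide by 16.000000 → v1 = (-0.437500, 1.000000, 0.187500)
Cv1 = (-1.312500, 3.000000, 8.562500); divide by 8.562500 → v2 = (-0.153285, 0.350365, 1.000000)
Cv2 = (1.408759, -2.686131, 8.605839); divide by 8.605839 → v3 = (0.163698, -0.312129, 1.000000)
Requested entry of v3: 1179/1179 = 1.00000

1.00000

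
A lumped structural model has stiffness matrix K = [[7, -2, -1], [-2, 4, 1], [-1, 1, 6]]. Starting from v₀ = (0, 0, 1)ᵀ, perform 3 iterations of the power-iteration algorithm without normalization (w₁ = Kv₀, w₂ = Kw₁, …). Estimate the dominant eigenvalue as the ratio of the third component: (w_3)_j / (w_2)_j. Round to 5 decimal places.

w1 = Kv₀ = (-1, 1, 6)
w2 = Kw1 = (-15, 12, 38)
w3 = Kw2 = (-167, 116, 255)
Ratio at component: 255 / 38 = 6.71053

6.71053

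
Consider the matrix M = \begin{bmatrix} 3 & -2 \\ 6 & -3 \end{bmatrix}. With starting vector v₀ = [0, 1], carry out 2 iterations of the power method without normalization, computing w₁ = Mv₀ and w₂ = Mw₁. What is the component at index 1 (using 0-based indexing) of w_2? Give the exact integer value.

w1 = Mv₀ = (3·0 + (-2)·1; 6·0 + (-3)·1) = (-2, -3)
w2 = Mw1 = (3·(-2) + (-2)·(-3); 6·(-2) + (-3)·(-3)) = (0, -3)
The requested component of w2 is -3.

-3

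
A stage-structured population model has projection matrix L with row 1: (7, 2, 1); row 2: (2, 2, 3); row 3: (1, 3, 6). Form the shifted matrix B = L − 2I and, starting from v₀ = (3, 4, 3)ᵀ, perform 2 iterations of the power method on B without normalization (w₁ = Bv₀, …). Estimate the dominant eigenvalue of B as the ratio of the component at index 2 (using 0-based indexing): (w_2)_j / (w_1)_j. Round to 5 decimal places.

6.62963

B = L − 2I has rows (5, 2, 1); (2, 0, 3); (1, 3, 4)
w1 = Bv₀ = (26, 15, 27)
w2 = Bw1 = (187, 133, 179)
Ratio: 179/27 = 6.62963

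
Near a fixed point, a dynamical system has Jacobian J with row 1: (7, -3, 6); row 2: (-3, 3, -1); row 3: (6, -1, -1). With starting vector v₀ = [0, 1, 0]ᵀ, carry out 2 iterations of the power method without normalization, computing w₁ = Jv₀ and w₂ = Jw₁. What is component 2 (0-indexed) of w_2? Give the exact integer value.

w1 = Jv₀ = (-3, 3, -1)
w2 = Jw1 = (-36, 19, -20)
The requested component of w2 is -20.

-20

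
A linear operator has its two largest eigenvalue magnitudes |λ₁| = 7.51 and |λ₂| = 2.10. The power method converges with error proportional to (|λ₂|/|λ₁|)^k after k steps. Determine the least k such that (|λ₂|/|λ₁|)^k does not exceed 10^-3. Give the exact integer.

6

|λ₂/λ₁| = 2.10/7.51 = 0.27963
Need k ≥ ln(10^-3) / ln(0.27963) = -6.9078 / -1.2743 ≈ 5.421
Smallest integer k satisfying the bound: 6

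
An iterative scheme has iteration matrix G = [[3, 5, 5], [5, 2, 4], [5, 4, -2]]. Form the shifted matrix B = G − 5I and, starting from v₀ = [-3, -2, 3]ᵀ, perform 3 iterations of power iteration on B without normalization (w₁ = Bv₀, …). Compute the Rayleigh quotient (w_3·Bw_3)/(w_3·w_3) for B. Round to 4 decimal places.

B = G − 5I has rows (-2, 5, 5); (5, -3, 4); (5, 4, -7)
w1 = Bv₀ = ((-2)·(-3) + 5·(-2) + 5·3; 5·(-3) + (-3)·(-2) + 4·3; 5·(-3) + 4·(-2) + (-7)·3) = (11, 3, -44)
w2 = Bw1 = ((-2)·11 + 5·3 + 5·(-44); 5·11 + (-3)·3 + 4·(-44); 5·11 + 4·3 + (-7)·(-44)) = (-227, -130, 375)
w3 = Bw2 = (1679, 755, -4280)
Bw3 = (-20983, -10990, 41375)
w3·Bw3 = -220612907; w3·w3 = 21707466; μ ≈ -220612907/21707466 = -10.1630

μ ≈ -10.1630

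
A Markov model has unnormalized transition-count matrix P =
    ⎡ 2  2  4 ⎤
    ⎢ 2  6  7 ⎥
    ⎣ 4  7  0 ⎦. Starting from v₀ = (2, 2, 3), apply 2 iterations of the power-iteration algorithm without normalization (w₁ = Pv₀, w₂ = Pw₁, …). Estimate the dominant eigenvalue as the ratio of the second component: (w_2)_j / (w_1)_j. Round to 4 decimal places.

w1 = Pv₀ = (20, 37, 22)
w2 = Pw1 = (202, 416, 339)
Ratio at component: 416 / 37 = 11.2432

λ ≈ 11.2432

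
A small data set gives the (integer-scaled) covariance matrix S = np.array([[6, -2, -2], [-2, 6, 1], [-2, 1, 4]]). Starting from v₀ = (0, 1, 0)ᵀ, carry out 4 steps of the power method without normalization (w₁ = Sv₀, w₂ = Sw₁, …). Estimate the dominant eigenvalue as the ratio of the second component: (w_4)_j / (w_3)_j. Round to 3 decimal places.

λ ≈ 8.183

w1 = Sv₀ = (-2, 6, 1)
w2 = Sw1 = (-26, 41, 14)
w3 = Sw2 = (-266, 312, 149)
w4 = Sw3 = (-2518, 2553, 1440)
Ratio at component: 2553 / 312 = 8.183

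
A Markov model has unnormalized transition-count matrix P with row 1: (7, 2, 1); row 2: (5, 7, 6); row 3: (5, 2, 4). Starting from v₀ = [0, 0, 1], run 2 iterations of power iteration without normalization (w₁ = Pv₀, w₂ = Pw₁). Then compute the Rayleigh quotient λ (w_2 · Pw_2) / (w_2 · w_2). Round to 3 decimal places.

w1 = Pv₀ = (7·0 + 2·0 + 1·1; 5·0 + 7·0 + 6·1; 5·0 + 2·0 + 4·1) = (1, 6, 4)
w2 = Pw1 = (7·1 + 2·6 + 1·4; 5·1 + 7·6 + 6·4; 5·1 + 2·6 + 4·4) = (23, 71, 33)
Pw2 = (336, 810, 389)
w2·Pw2 = 23·336 + 71·810 + 33·389 = 78075; w2·w2 = 23·23 + 71·71 + 33·33 = 6659
λ ≈ 78075/6659 = 11.725

11.725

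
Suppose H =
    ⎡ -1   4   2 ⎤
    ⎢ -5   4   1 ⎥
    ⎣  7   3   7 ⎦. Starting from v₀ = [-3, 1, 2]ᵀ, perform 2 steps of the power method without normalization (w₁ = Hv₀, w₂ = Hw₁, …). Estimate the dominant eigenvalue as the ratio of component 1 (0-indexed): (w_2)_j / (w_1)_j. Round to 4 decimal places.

w1 = Hv₀ = (11, 21, -4)
w2 = Hw1 = (65, 25, 112)
Ratio at component: 25 / 21 = 1.1905

1.1905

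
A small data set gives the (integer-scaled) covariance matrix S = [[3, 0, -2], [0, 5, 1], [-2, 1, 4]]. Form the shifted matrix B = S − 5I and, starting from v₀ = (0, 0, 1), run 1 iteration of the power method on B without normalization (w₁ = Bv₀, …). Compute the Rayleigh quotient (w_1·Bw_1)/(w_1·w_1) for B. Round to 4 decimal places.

μ ≈ -3.1667

B = S − 5I has rows (-2, 0, -2); (0, 0, 1); (-2, 1, -1)
w1 = Bv₀ = (-2, 1, -1)
Bw1 = (6, -1, 6)
w1·Bw1 = -19; w1·w1 = 6; μ ≈ -19/6 = -3.1667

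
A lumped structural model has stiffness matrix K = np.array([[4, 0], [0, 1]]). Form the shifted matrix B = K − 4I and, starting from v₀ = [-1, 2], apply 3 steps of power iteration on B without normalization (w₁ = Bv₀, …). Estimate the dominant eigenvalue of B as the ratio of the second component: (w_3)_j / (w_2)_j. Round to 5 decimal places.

μ ≈ -3.00000

B = K − 4I has rows (0, 0); (0, -3)
w1 = Bv₀ = (0·(-1) + 0·2; 0·(-1) + (-3)·2) = (0, -6)
w2 = Bw1 = (0·0 + 0·(-6); 0·0 + (-3)·(-6)) = (0, 18)
w3 = Bw2 = (0, -54)
Ratio: -54/18 = -3.00000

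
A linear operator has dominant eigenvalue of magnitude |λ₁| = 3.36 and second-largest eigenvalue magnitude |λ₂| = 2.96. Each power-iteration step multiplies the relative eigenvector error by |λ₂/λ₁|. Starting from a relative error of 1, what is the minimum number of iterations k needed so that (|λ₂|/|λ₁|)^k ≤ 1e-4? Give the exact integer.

73

|λ₂/λ₁| = 2.96/3.36 = 0.88095
Need k ≥ ln(1e-4) / ln(0.88095) = -9.2103 / -0.1268 ≈ 72.664
Smallest integer k satisfying the bound: 73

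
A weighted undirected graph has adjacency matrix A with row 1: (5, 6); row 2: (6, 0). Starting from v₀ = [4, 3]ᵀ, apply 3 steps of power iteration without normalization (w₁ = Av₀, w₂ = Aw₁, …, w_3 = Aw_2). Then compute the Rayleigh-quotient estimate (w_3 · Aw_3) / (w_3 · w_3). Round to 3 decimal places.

9.000

w1 = Av₀ = (5·4 + 6·3; 6·4 + 0·3) = (38, 24)
w2 = Aw1 = (5·38 + 6·24; 6·38 + 0·24) = (334, 228)
w3 = Aw2 = (3038, 2004)
Aw3 = (27214, 18228)
w3·Aw3 = 3038·27214 + 2004·18228 = 119205044; w3·w3 = 3038·3038 + 2004·2004 = 13245460
λ ≈ 119205044/13245460 = 9.000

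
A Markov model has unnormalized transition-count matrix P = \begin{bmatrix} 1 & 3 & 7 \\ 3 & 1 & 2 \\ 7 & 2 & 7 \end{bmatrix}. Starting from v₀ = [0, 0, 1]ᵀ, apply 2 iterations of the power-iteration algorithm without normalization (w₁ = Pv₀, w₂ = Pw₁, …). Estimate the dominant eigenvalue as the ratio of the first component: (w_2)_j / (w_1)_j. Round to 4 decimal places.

w1 = Pv₀ = (1·0 + 3·0 + 7·1; 3·0 + 1·0 + 2·1; 7·0 + 2·0 + 7·1) = (7, 2, 7)
w2 = Pw1 = (1·7 + 3·2 + 7·7; 3·7 + 1·2 + 2·7; 7·7 + 2·2 + 7·7) = (62, 37, 102)
Ratio at component: 62 / 7 = 8.8571

λ ≈ 8.8571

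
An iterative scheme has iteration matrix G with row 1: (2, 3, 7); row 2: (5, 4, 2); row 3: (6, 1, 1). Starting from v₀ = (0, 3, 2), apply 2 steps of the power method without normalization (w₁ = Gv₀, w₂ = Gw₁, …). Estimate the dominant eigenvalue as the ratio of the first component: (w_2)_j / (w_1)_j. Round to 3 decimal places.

λ ≈ 5.609

w1 = Gv₀ = (2·0 + 3·3 + 7·2; 5·0 + 4·3 + 2·2; 6·0 + 1·3 + 1·2) = (23, 16, 5)
w2 = Gw1 = (2·23 + 3·16 + 7·5; 5·23 + 4·16 + 2·5; 6·23 + 1·16 + 1·5) = (129, 189, 159)
Ratio at component: 129 / 23 = 5.609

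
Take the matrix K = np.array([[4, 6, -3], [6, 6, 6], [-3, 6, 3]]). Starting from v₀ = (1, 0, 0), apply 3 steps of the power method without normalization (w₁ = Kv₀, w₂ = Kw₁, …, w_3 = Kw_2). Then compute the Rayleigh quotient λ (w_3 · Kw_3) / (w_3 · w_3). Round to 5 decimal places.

λ ≈ 11.63771

w1 = Kv₀ = (4·1 + 6·0 + (-3)·0; 6·1 + 6·0 + 6·0; (-3)·1 + 6·0 + 3·0) = (4, 6, -3)
w2 = Kw1 = (4·4 + 6·6 + (-3)·(-3); 6·4 + 6·6 + 6·(-3); (-3)·4 + 6·6 + 3·(-3)) = (61, 42, 15)
w3 = Kw2 = (451, 708, 114)
Kw3 = (5710, 7638, 3237)
w3·Kw3 = 451·5710 + 708·7638 + 114·3237 = 8351932; w3·w3 = 451·451 + 708·708 + 114·114 = 717661
λ ≈ 8351932/717661 = 11.63771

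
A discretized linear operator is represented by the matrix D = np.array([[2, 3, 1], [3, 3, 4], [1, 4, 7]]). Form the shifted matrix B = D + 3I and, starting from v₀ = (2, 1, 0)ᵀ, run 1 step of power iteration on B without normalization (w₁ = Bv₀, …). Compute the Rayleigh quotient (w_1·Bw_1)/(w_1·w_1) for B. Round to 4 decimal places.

μ ≈ 10.7077

B = D + 3I has rows (5, 3, 1); (3, 6, 4); (1, 4, 10)
w1 = Bv₀ = (5·2 + 3·1 + 1·0; 3·2 + 6·1 + 4·0; 1·2 + 4·1 + 10·0) = (13, 12, 6)
Bw1 = (107, 135, 121)
w1·Bw1 = 3737; w1·w1 = 349; μ ≈ 3737/349 = 10.7077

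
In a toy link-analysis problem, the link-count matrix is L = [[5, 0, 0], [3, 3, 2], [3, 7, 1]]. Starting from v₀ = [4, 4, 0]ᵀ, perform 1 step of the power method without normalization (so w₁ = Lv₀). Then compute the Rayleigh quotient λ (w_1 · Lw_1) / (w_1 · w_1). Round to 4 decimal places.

w1 = Lv₀ = (20, 24, 40)
Lw1 = (100, 212, 268)
w1·Lw1 = 20·100 + 24·212 + 40·268 = 17808; w1·w1 = 20·20 + 24·24 + 40·40 = 2576
λ ≈ 17808/2576 = 6.9130

λ ≈ 6.9130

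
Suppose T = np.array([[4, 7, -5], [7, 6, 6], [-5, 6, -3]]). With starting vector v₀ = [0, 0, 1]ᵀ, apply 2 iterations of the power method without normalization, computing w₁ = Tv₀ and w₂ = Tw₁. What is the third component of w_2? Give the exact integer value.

w1 = Tv₀ = (-5, 6, -3)
w2 = Tw1 = (37, -17, 70)
The requested component of w2 is 70.

70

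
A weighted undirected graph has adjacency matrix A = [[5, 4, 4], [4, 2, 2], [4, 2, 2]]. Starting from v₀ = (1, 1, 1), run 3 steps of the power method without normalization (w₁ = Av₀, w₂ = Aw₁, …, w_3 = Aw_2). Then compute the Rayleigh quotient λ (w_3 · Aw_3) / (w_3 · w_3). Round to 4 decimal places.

w1 = Av₀ = (13, 8, 8)
w2 = Aw1 = (129, 84, 84)
w3 = Aw2 = (1317, 852, 852)
Aw3 = (13401, 8676, 8676)
w3·Aw3 = 1317·13401 + 852·8676 + 852·8676 = 32433021; w3·w3 = 1317·1317 + 852·852 + 852·852 = 3186297
λ ≈ 32433021/3186297 = 10.1789

10.1789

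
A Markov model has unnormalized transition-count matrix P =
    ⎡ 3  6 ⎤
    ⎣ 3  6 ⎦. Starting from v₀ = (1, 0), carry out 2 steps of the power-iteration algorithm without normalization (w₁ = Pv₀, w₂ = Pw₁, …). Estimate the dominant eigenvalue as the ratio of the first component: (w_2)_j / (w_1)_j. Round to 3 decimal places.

9.000

w1 = Pv₀ = (3·1 + 6·0; 3·1 + 6·0) = (3, 3)
w2 = Pw1 = (3·3 + 6·3; 3·3 + 6·3) = (27, 27)
Ratio at component: 27 / 3 = 9.000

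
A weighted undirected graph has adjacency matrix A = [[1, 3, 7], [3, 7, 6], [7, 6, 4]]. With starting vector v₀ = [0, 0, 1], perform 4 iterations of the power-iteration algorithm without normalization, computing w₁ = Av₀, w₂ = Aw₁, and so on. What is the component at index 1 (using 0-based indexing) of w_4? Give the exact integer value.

w1 = Av₀ = (7, 6, 4)
w2 = Aw1 = (53, 87, 101)
w3 = Aw2 = (1021, 1374, 1297)
w4 = Aw3 = (14222, 20463, 20579)
The requested component of w4 is 20463.

20463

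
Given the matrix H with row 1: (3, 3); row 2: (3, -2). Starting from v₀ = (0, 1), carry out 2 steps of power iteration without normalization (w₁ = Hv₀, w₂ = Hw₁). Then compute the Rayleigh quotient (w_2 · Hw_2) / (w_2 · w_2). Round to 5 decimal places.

-0.43258

w1 = Hv₀ = (3·0 + 3·1; 3·0 + (-2)·1) = (3, -2)
w2 = Hw1 = (3·3 + 3·(-2); 3·3 + (-2)·(-2)) = (3, 13)
Hw2 = (48, -17)
w2·Hw2 = 3·48 + 13·(-17) = -77; w2·w2 = 3·3 + 13·13 = 178
λ ≈ -77/178 = -0.43258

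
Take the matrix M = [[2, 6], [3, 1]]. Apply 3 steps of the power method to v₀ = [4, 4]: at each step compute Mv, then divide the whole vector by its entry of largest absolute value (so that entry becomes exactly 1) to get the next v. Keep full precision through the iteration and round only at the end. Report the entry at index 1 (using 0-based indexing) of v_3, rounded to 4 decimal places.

0.5968

Mv0 = (32.00000, 16.00000); divide by 32.00000 → v1 = (1.00000, 0.50000)
Mv1 = (5.00000, 3.50000); divide by 5.00000 → v2 = (1.00000, 0.70000)
Mv2 = (6.20000, 3.70000); divide by 6.20000 → v3 = (1.00000, 0.59677)
Requested entry of v3: 592/992 = 0.5968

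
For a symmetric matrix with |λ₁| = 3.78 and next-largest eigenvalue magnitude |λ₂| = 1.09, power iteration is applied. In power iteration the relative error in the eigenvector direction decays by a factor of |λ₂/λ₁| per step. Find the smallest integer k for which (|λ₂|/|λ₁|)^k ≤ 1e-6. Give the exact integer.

|λ₂/λ₁| = 1.09/3.78 = 0.28836
Need k ≥ ln(1e-6) / ln(0.28836) = -13.8155 / -1.2435 ≈ 11.110
Smallest integer k satisfying the bound: 12

12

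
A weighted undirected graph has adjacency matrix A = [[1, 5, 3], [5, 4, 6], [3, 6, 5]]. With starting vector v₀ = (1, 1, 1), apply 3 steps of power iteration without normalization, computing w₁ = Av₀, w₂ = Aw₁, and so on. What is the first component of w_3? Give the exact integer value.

w1 = Av₀ = (1·1 + 5·1 + 3·1; 5·1 + 4·1 + 6·1; 3·1 + 6·1 + 5·1) = (9, 15, 14)
w2 = Aw1 = (1·9 + 5·15 + 3·14; 5·9 + 4·15 + 6·14; 3·9 + 6·15 + 5·14) = (126, 189, 187)
w3 = Aw2 = (1632, 2508, 2447)
The requested component of w3 is 1632.

1632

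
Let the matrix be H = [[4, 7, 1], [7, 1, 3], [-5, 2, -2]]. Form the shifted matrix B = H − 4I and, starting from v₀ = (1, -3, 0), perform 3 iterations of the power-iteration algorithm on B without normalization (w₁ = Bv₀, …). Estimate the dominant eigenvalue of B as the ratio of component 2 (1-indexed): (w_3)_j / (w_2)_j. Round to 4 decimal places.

μ ≈ -8.7719

B = H − 4I has rows (0, 7, 1); (7, -3, 3); (-5, 2, -6)
w1 = Bv₀ = (0·1 + 7·(-3) + 1·0; 7·1 + (-3)·(-3) + 3·0; (-5)·1 + 2·(-3) + (-6)·0) = (-21, 16, -11)
w2 = Bw1 = (0·(-21) + 7·16 + 1·(-11); 7·(-21) + (-3)·16 + 3·(-11); (-5)·(-21) + 2·16 + (-6)·(-11)) = (101, -228, 203)
w3 = Bw2 = (-1393, 2000, -2179)
Ratio: 2000/-228 = -8.7719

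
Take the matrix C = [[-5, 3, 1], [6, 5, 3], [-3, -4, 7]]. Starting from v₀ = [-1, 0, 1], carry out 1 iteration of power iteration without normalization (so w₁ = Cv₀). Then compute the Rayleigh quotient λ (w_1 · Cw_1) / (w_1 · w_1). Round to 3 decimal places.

w1 = Cv₀ = (6, -3, 10)
Cw1 = (-29, 51, 64)
w1·Cw1 = 6·(-29) + (-3)·51 + 10·64 = 313; w1·w1 = 6·6 + (-3)·(-3) + 10·10 = 145
λ ≈ 313/145 = 2.159

λ ≈ 2.159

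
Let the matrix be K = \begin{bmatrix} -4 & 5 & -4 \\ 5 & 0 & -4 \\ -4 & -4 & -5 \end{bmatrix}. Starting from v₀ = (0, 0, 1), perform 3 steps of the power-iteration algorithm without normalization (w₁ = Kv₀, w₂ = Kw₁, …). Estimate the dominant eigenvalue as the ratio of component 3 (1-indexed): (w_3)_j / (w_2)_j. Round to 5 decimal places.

-6.12281

w1 = Kv₀ = ((-4)·0 + 5·0 + (-4)·1; 5·0 + 0·0 + (-4)·1; (-4)·0 + (-4)·0 + (-5)·1) = (-4, -4, -5)
w2 = Kw1 = ((-4)·(-4) + 5·(-4) + (-4)·(-5); 5·(-4) + 0·(-4) + (-4)·(-5); (-4)·(-4) + (-4)·(-4) + (-5)·(-5)) = (16, 0, 57)
w3 = Kw2 = (-292, -148, -349)
Ratio at component: -349 / 57 = -6.12281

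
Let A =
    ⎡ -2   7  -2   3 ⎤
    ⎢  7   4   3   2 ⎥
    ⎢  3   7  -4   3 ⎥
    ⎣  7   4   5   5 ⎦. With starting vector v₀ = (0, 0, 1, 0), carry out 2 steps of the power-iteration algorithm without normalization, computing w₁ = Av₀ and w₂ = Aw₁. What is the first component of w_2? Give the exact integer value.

w1 = Av₀ = ((-2)·0 + 7·0 + (-2)·1 + 3·0; 7·0 + 4·0 + 3·1 + 2·0; 3·0 + 7·0 + (-4)·1 + 3·0; 7·0 + 4·0 + 5·1 + 5·0) = (-2, 3, -4, 5)
w2 = Aw1 = ((-2)·(-2) + 7·3 + (-2)·(-4) + 3·5; 7·(-2) + 4·3 + 3·(-4) + 2·5; 3·(-2) + 7·3 + (-4)·(-4) + 3·5; 7·(-2) + 4·3 + 5·(-4) + 5·5) = (48, -4, 46, 3)
The requested component of w2 is 48.

48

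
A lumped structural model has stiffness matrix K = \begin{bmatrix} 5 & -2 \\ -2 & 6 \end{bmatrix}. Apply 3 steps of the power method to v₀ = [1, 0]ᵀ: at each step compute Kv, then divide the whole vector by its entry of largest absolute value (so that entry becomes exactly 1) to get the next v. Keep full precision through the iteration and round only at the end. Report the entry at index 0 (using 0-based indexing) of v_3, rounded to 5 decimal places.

Kv0 = (5.000000, -2.000000); divide by 5.000000 → v1 = (1.000000, -0.400000)
Kv1 = (5.800000, -4.400000); divide by 5.800000 → v2 = (1.000000, -0.758621)
Kv2 = (6.517241, -6.551724); divide by -6.551724 → v3 = (-0.994737, 1.000000)
Requested entry of v3: 189/-190 = -0.99474

-0.99474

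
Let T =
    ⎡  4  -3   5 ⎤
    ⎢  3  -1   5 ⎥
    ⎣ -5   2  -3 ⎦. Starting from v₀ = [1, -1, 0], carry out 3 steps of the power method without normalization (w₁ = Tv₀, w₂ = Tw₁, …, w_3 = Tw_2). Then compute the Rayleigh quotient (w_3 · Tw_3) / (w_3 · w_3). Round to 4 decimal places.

λ ≈ -3.6526

w1 = Tv₀ = (4·1 + (-3)·(-1) + 5·0; 3·1 + (-1)·(-1) + 5·0; (-5)·1 + 2·(-1) + (-3)·0) = (7, 4, -7)
w2 = Tw1 = (4·7 + (-3)·4 + 5·(-7); 3·7 + (-1)·4 + 5·(-7); (-5)·7 + 2·4 + (-3)·(-7)) = (-19, -18, -6)
w3 = Tw2 = (-52, -69, 77)
Tw3 = (384, 298, -109)
w3·Tw3 = (-52)·384 + (-69)·298 + 77·(-109) = -48923; w3·w3 = (-52)·(-52) + (-69)·(-69) + 77·77 = 13394
λ ≈ -48923/13394 = -3.6526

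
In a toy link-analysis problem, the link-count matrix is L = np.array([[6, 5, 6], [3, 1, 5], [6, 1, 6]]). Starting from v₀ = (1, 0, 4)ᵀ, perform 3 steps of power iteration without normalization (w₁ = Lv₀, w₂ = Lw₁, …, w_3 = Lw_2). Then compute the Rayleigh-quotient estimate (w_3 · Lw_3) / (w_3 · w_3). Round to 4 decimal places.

w1 = Lv₀ = (6·1 + 5·0 + 6·4; 3·1 + 1·0 + 5·4; 6·1 + 1·0 + 6·4) = (30, 23, 30)
w2 = Lw1 = (6·30 + 5·23 + 6·30; 3·30 + 1·23 + 5·30; 6·30 + 1·23 + 6·30) = (475, 263, 383)
w3 = Lw2 = (6463, 3603, 5411)
Lw3 = (89259, 50047, 74847)
w3·Lw3 = 6463·89259 + 3603·50047 + 5411·74847 = 1162197375; w3·w3 = 6463·6463 + 3603·3603 + 5411·5411 = 84030899
λ ≈ 1162197375/84030899 = 13.8306

λ ≈ 13.8306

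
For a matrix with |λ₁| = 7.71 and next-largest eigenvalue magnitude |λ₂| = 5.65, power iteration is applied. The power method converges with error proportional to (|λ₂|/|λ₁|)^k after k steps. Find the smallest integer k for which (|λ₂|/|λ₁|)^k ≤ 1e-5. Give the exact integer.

|λ₂/λ₁| = 5.65/7.71 = 0.73281
Need k ≥ ln(1e-5) / ln(0.73281) = -11.5129 / -0.3109 ≈ 37.035
Smallest integer k satisfying the bound: 38

38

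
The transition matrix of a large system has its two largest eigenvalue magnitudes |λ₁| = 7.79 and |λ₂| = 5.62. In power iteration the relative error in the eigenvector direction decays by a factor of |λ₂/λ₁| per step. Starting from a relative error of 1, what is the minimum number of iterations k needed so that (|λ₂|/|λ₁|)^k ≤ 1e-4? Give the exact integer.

|λ₂/λ₁| = 5.62/7.79 = 0.72144
Need k ≥ ln(1e-4) / ln(0.72144) = -9.2103 / -0.3265 ≈ 28.209
Smallest integer k satisfying the bound: 29

29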